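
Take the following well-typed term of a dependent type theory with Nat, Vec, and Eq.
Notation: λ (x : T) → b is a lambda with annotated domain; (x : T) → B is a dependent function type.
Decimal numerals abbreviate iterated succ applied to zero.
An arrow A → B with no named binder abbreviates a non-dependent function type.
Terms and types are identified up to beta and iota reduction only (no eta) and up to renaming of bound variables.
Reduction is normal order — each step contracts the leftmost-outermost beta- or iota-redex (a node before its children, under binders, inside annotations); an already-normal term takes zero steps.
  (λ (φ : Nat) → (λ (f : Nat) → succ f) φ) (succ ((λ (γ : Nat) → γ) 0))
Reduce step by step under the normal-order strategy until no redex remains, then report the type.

normal-order reduction:
  (λ (φ : Nat) → (λ (f : Nat) → succ f) φ) (succ ((λ (γ : Nat) → γ) 0))
  ~> (λ (φ : Nat) → succ φ) (succ ((λ (f : Nat) → f) 0))
  ~> succ (succ ((λ (φ : Nat) → φ) 0))
  ~> 2
type:
  Nat


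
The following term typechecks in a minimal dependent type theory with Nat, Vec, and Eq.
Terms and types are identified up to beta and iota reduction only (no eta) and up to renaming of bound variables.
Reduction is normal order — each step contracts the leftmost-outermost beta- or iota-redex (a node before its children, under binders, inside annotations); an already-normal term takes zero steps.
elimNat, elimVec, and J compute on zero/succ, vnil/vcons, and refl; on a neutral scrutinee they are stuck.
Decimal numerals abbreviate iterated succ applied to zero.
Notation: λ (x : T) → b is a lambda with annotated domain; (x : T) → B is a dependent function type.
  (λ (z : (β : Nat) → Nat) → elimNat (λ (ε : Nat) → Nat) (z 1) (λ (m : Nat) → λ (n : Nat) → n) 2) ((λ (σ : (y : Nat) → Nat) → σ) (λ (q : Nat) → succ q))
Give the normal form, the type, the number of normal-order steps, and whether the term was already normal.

normal form:
  2
type:
  Nat
steps to reach normal form (normal order): 10
already normal: no
first contracted redex: a beta-redex


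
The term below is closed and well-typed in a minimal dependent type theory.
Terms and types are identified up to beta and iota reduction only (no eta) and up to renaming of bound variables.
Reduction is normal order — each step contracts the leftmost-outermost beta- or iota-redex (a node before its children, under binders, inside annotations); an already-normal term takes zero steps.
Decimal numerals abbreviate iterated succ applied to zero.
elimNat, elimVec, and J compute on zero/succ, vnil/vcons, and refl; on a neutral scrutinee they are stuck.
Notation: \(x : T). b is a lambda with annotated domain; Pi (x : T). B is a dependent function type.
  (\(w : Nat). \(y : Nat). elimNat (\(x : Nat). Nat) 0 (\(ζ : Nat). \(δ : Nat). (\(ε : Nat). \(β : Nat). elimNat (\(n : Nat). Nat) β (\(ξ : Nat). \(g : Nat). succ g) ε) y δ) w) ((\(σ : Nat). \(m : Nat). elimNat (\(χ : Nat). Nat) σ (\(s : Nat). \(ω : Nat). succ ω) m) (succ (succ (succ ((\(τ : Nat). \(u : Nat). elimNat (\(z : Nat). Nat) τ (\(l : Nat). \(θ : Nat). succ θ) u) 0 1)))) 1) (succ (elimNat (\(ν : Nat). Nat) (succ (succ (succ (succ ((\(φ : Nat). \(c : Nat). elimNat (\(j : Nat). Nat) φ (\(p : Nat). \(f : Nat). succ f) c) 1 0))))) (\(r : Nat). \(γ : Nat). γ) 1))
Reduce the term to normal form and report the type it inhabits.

resulting normal form:
  30
type:
  Nat


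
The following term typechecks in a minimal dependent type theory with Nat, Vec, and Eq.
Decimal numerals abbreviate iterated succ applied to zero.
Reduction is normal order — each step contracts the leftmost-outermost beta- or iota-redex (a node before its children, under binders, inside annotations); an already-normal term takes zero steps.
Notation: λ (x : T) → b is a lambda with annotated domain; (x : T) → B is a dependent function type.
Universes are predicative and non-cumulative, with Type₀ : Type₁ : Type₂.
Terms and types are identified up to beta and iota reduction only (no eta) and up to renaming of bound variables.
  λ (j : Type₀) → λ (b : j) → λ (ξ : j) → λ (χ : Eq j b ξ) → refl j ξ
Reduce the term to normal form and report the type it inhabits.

normal form:
  λ (j : Type₀) → λ (b : j) → λ (ξ : j) → λ (χ : Eq j b ξ) → refl j ξ
inferred type:
  (j : Type₀) → (b : j) → (ξ : j) → (χ : Eq j b ξ) → Eq j ξ ξ
observation: the term is already in normal form.


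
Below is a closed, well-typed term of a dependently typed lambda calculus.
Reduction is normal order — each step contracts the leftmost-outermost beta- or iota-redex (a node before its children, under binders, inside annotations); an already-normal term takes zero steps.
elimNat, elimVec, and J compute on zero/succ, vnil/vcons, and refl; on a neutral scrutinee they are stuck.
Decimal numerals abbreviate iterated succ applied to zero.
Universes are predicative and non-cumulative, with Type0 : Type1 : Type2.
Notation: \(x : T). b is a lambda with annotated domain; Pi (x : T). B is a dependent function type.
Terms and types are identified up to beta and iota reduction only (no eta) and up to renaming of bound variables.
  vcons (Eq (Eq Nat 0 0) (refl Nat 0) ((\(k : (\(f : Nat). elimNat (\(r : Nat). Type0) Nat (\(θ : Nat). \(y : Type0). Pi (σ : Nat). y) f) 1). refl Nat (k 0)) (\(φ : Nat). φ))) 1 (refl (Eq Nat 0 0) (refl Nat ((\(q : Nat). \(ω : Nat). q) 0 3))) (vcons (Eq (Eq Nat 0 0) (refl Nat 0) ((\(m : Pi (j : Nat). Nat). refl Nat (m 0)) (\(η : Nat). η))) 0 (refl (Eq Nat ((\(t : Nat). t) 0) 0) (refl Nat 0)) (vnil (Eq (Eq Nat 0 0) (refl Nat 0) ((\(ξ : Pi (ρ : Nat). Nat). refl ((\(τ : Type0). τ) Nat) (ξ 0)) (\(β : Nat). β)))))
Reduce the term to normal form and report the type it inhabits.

reduced normal form:
  vcons (Eq (Eq Nat 0 0) (refl Nat 0) (refl Nat 0)) 1 (refl (Eq Nat 0 0) (refl Nat 0)) (vcons (Eq (Eq Nat 0 0) (refl Nat 0) (refl Nat 0)) 0 (refl (Eq Nat 0 0) (refl Nat 0)) (vnil (Eq (Eq Nat 0 0) (refl Nat 0) (refl Nat 0))))
type:
  Vec (Eq (Eq Nat 0 0) (refl Nat 0) (refl Nat 0)) 2
observation: the term reaches its normal form after 10 normal-order steps.


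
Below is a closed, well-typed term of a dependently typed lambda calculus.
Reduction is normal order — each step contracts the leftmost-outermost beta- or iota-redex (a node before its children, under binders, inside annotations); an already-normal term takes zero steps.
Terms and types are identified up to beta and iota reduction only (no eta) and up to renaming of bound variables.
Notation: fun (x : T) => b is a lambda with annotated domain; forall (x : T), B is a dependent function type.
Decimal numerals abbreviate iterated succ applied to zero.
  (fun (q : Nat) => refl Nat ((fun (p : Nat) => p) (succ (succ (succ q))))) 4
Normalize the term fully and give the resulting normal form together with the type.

resulting normal form:
  refl Nat 7
inferred type:
  Eq Nat 7 7
observation: the term reaches its normal form after 2 normal-order steps.


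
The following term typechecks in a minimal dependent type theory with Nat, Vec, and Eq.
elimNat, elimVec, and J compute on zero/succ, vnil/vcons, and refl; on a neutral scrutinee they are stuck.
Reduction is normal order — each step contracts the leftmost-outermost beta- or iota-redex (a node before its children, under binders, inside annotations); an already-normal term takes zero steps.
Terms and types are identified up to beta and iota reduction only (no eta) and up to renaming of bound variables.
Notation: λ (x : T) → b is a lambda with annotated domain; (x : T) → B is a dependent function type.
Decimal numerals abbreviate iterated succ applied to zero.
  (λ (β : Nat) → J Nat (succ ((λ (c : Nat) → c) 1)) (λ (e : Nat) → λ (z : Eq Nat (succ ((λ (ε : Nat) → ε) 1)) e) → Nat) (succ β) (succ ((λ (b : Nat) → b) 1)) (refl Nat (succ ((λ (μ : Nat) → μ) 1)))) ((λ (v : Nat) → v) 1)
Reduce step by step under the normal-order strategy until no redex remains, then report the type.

normal-order reduction:
  (λ (β : Nat) → J Nat (succ ((λ (c : Nat) → c) 1)) (λ (e : Nat) → λ (z : Eq Nat (succ ((λ (ε : Nat) → ε) 1)) e) → Nat) (succ β) (succ ((λ (b : Nat) → b) 1)) (refl Nat (succ ((λ (μ : Nat) → μ) 1)))) ((λ (v : Nat) → v) 1)
  ~> J Nat (succ ((λ (β : Nat) → β) 1)) (λ (c : Nat) → λ (e : Eq Nat (succ ((λ (z : Nat) → z) 1)) c) → Nat) (succ ((λ (ε : Nat) → ε) 1)) (succ ((λ (b : Nat) → b) 1)) (refl Nat (succ ((λ (μ : Nat) → μ) 1)))
  ~> succ ((λ (β : Nat) → β) 1)
  ~> 2
type:
  Nat


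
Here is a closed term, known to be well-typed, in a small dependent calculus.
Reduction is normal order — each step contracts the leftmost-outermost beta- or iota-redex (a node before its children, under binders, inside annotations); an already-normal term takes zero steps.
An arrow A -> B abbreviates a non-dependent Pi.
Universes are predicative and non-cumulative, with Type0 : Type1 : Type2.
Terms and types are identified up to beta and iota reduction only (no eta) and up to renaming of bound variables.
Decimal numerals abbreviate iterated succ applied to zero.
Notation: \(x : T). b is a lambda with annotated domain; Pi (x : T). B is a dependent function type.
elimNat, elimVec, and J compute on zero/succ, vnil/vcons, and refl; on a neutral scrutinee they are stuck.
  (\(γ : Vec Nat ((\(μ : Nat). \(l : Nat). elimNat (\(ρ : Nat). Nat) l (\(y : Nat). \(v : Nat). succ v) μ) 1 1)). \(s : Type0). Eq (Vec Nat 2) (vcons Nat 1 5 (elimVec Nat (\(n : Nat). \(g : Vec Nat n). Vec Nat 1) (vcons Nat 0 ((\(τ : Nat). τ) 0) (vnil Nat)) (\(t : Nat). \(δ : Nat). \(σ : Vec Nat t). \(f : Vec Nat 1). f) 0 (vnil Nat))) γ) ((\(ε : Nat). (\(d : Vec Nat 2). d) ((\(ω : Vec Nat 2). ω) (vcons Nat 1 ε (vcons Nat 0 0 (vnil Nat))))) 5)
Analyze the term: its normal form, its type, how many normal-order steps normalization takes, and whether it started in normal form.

normal form:
  \(γ : Type0). Eq (Vec Nat 2) (vcons Nat 1 5 (vcons Nat 0 0 (vnil Nat))) (vcons Nat 1 5 (vcons Nat 0 0 (vnil Nat)))
the term's type:
  Type0 -> Type0
normal-order step count: 6
started in normal form: no
first contracted redex: a beta-redex


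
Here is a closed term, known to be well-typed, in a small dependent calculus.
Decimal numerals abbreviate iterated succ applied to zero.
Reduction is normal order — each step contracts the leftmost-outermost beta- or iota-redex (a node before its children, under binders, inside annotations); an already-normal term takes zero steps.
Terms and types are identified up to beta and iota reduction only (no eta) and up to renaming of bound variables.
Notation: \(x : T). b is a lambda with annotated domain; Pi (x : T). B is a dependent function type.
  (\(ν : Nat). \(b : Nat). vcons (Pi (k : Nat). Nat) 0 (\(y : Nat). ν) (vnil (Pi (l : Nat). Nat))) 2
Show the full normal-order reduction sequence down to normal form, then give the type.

reduction (normal order):
  (\(ν : Nat). \(b : Nat). vcons (Pi (k : Nat). Nat) 0 (\(y : Nat). ν) (vnil (Pi (l : Nat). Nat))) 2
  ~> \(ν : Nat). vcons (Pi (b : Nat). Nat) 0 (\(k : Nat). 2) (vnil (Pi (y : Nat). Nat))
type:
  Pi (ν : Nat). Vec (Pi (b : Nat). Nat) 1


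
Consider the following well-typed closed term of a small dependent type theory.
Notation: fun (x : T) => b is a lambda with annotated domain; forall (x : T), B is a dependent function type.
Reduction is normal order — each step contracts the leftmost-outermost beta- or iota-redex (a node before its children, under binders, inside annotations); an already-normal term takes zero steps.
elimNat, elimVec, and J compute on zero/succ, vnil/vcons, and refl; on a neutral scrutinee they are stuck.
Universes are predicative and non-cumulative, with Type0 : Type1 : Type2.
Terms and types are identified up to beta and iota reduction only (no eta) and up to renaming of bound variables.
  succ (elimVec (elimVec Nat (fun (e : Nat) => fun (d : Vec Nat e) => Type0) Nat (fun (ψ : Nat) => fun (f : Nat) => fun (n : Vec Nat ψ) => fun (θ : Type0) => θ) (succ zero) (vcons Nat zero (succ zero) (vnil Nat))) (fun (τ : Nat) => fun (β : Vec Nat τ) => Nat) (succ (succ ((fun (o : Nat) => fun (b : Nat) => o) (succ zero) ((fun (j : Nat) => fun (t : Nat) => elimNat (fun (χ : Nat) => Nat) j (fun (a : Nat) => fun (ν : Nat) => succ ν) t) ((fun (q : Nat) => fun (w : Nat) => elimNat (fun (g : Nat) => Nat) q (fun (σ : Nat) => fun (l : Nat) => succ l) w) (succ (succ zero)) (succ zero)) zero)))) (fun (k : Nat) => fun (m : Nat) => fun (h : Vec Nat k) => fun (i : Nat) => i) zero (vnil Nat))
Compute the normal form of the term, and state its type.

resulting normal form:
  succ (succ (succ (succ zero)))
the term's type:
  Nat


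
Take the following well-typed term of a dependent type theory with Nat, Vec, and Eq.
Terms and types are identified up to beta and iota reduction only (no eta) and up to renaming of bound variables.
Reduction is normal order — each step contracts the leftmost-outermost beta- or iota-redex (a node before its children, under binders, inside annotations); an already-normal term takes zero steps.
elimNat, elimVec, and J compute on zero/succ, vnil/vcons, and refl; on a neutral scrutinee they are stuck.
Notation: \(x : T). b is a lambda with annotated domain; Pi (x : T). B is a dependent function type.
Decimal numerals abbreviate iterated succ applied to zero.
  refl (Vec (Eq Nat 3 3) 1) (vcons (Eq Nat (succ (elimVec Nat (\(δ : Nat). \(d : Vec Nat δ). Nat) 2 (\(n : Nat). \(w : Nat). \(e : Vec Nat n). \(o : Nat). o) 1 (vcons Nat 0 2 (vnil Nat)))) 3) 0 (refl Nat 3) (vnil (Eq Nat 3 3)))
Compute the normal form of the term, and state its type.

resulting normal form:
  refl (Vec (Eq Nat 3 3) 1) (vcons (Eq Nat 3 3) 0 (refl Nat 3) (vnil (Eq Nat 3 3)))
inferred type:
  Eq (Vec (Eq Nat 3 3) 1) (vcons (Eq Nat 3 3) 0 (refl Nat 3) (vnil (Eq Nat 3 3))) (vcons (Eq Nat 3 3) 0 (refl Nat 3) (vnil (Eq Nat 3 3)))
observation: normalization takes exactly 6 steps under the normal-order strategy.


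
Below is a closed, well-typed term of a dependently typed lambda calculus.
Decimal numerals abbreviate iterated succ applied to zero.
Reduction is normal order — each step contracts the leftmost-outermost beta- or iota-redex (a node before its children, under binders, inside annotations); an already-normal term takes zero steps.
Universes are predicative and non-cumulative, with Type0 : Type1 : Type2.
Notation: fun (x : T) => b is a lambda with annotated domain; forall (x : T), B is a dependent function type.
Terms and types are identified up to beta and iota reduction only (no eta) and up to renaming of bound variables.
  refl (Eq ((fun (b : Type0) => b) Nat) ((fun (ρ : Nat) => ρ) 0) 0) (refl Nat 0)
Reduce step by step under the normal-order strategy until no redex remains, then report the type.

reduction (normal order):
  refl (Eq ((fun (b : Type0) => b) Nat) ((fun (ρ : Nat) => ρ) 0) 0) (refl Nat 0)
  ~> refl (Eq Nat ((fun (b : Nat) => b) 0) 0) (refl Nat 0)
  ~> refl (Eq Nat 0 0) (refl Nat 0)
the term's type:
  Eq (Eq Nat 0 0) (refl Nat 0) (refl Nat 0)


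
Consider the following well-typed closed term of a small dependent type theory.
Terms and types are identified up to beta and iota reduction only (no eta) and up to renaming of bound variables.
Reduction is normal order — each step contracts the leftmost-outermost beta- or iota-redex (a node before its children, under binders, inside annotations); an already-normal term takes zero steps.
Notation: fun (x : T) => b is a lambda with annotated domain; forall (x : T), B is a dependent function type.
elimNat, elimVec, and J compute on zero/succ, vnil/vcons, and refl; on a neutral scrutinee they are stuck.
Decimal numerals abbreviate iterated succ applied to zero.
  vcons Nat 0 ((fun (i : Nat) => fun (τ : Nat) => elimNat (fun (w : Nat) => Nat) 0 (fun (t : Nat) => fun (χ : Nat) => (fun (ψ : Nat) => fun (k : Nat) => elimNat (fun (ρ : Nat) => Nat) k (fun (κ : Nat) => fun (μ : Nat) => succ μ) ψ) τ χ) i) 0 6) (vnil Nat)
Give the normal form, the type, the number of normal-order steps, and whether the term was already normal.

normal form:
  vcons Nat 0 0 (vnil Nat)
the term's type:
  Vec Nat 1
reduction steps (normal order): 3
started in normal form: no
first redex: a beta-redex


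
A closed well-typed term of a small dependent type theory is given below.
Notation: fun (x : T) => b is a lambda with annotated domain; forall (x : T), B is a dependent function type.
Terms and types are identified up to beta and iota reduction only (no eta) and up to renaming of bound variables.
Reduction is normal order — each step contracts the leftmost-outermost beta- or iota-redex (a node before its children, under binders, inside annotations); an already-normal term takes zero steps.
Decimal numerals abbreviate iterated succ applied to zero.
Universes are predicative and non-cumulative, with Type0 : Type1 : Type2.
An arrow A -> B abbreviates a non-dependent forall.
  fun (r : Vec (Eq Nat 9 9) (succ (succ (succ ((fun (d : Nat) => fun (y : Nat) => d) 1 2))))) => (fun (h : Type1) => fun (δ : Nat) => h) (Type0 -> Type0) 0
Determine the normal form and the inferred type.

resulting normal form:
  fun (r : Vec (Eq Nat 9 9) 4) => Type0 -> Type0
inferred type:
  Vec (Eq Nat 9 9) 4 -> Type1


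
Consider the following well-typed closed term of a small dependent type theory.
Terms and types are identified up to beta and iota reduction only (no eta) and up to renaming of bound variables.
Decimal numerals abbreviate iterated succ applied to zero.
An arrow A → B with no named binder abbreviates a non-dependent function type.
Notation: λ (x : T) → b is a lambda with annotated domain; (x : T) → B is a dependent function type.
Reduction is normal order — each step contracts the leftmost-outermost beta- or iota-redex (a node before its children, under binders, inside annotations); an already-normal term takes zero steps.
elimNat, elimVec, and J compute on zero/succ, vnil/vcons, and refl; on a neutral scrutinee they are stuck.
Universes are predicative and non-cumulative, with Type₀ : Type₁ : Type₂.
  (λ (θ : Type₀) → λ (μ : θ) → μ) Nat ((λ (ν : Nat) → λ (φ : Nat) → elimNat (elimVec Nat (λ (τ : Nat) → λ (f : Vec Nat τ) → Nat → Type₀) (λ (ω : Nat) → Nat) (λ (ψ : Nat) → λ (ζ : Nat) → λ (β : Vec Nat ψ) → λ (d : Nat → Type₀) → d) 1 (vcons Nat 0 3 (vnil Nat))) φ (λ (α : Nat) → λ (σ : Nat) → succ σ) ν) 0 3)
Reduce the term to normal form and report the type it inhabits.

resulting normal form:
  3
type:
  Nat


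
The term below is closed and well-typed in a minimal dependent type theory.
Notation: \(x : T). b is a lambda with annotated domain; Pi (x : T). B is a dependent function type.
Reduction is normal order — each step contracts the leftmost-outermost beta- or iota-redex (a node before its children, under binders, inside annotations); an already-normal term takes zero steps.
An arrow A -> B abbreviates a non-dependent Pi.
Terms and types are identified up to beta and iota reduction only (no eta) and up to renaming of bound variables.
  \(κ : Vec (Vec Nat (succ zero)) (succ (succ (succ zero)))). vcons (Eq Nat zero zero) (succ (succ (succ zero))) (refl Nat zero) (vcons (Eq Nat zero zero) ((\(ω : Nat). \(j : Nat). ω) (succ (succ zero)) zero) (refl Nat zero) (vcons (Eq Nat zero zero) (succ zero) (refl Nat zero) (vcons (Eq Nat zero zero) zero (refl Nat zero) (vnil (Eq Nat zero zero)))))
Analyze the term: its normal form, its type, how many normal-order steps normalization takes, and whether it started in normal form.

resulting normal form:
  \(κ : Vec (Vec Nat (succ zero)) (succ (succ (succ zero)))). vcons (Eq Nat zero zero) (succ (succ (succ zero))) (refl Nat zero) (vcons (Eq Nat zero zero) (succ (succ zero)) (refl Nat zero) (vcons (Eq Nat zero zero) (succ zero) (refl Nat zero) (vcons (Eq Nat zero zero) zero (refl Nat zero) (vnil (Eq Nat zero zero)))))
the term's type:
  Vec (Vec Nat (succ zero)) (succ (succ (succ zero))) -> Vec (Eq Nat zero zero) (succ (succ (succ (succ zero))))
steps to reach normal form (normal order): 2
term was already normal: no
first redex: a beta-redex


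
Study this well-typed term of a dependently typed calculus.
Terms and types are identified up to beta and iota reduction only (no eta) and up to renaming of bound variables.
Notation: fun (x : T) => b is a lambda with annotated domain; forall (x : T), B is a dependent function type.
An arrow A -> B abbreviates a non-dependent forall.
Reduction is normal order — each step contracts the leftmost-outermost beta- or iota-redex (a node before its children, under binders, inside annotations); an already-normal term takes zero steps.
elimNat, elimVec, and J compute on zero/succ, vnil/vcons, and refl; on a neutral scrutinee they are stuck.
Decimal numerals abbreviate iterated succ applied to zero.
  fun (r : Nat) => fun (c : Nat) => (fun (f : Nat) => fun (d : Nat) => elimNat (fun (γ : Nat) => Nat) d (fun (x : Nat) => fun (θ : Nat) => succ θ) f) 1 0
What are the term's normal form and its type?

reduced normal form:
  fun (r : Nat) => fun (c : Nat) => 1
inferred type:
  Nat -> Nat -> Nat


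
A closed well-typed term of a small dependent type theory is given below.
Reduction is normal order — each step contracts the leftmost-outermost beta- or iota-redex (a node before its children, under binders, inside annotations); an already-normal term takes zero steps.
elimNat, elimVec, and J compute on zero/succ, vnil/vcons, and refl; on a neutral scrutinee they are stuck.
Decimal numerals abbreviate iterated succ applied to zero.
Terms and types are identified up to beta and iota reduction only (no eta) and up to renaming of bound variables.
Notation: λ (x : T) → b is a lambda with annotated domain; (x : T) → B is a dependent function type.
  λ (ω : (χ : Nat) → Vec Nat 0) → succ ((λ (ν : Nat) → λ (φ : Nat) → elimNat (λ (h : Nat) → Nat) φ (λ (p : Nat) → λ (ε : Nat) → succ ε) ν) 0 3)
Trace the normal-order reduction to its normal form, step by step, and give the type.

reduction (normal order):
  λ (ω : (χ : Nat) → Vec Nat 0) → succ ((λ (ν : Nat) → λ (φ : Nat) → elimNat (λ (h : Nat) → Nat) φ (λ (p : Nat) → λ (ε : Nat) → succ ε) ν) 0 3)
  ~> λ (ω : (χ : Nat) → Vec Nat 0) → succ ((λ (ν : Nat) → elimNat (λ (φ : Nat) → Nat) ν (λ (h : Nat) → λ (p : Nat) → succ p) 0) 3)
  ~> λ (ω : (χ : Nat) → Vec Nat 0) → succ (elimNat (λ (ν : Nat) → Nat) 3 (λ (φ : Nat) → λ (h : Nat) → succ h) 0)
  ~> λ (ω : (χ : Nat) → Vec Nat 0) → 4
the term's type:
  (ω : (χ : Nat) → Vec Nat 0) → Nat


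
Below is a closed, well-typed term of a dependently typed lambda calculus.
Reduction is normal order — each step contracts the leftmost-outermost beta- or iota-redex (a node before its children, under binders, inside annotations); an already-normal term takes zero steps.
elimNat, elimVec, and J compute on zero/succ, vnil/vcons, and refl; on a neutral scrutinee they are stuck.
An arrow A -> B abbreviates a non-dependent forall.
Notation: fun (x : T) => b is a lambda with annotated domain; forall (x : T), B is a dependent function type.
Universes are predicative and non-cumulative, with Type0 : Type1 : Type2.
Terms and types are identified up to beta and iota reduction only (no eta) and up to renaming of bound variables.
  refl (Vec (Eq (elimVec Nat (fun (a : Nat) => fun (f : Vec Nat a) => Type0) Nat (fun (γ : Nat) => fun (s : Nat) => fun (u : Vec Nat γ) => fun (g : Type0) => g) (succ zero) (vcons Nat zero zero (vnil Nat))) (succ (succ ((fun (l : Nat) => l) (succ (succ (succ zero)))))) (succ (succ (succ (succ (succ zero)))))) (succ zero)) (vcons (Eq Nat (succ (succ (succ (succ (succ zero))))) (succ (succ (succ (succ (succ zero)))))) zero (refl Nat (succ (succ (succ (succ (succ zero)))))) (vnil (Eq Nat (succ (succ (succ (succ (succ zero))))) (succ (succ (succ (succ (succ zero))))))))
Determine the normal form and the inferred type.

reduced normal form:
  refl (Vec (Eq Nat (succ (succ (succ (succ (succ zero))))) (succ (succ (succ (succ (succ zero)))))) (succ zero)) (vcons (Eq Nat (succ (succ (succ (succ (succ zero))))) (succ (succ (succ (succ (succ zero)))))) zero (refl Nat (succ (succ (succ (succ (succ zero)))))) (vnil (Eq Nat (succ (succ (succ (succ (succ zero))))) (succ (succ (succ (succ (succ zero))))))))
type:
  Eq (Vec (Eq Nat (succ (succ (succ (succ (succ zero))))) (succ (succ (succ (succ (succ zero)))))) (succ zero)) (vcons (Eq Nat (succ (succ (succ (succ (succ zero))))) (succ (succ (succ (succ (succ zero)))))) zero (refl Nat (succ (succ (succ (succ (succ zero)))))) (vnil (Eq Nat (succ (succ (succ (succ (succ zero))))) (succ (succ (succ (succ (succ zero)))))))) (vcons (Eq Nat (succ (succ (succ (succ (succ zero))))) (succ (succ (succ (succ (succ zero)))))) zero (refl Nat (succ (succ (succ (succ (succ zero)))))) (vnil (Eq Nat (succ (succ (succ (succ (succ zero))))) (succ (succ (succ (succ (succ zero))))))))
observation: normalization takes exactly 7 steps under the normal-order strategy.


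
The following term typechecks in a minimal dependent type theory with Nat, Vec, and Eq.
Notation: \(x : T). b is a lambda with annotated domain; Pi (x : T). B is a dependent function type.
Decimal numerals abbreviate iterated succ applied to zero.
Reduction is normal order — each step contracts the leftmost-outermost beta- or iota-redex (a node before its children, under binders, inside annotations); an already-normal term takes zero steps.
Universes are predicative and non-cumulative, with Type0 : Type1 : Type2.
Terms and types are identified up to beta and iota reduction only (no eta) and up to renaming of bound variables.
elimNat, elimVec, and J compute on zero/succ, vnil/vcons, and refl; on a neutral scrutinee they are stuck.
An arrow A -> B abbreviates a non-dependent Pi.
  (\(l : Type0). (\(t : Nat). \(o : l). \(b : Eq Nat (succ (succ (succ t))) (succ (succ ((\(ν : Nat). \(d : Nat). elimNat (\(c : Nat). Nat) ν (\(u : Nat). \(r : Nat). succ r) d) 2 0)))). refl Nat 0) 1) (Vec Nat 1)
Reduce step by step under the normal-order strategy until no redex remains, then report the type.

normal-order reduction sequence:
  (\(l : Type0). (\(t : Nat). \(o : l). \(b : Eq Nat (succ (succ (succ t))) (succ (succ ((\(ν : Nat). \(d : Nat). elimNat (\(c : Nat). Nat) ν (\(u : Nat). \(r : Nat). succ r) d) 2 0)))). refl Nat 0) 1) (Vec Nat 1)
  ~> (\(l : Nat). \(t : Vec Nat 1). \(o : Eq Nat (succ (succ (succ l))) (succ (succ ((\(b : Nat). \(ν : Nat). elimNat (\(d : Nat). Nat) b (\(c : Nat). \(u : Nat). succ u) ν) 2 0)))). refl Nat 0) 1
  ~> \(l : Vec Nat 1). \(t : Eq Nat 4 (succ (succ ((\(o : Nat). \(b : Nat). elimNat (\(ν : Nat). Nat) o (\(d : Nat). \(c : Nat). succ c) b) 2 0)))). refl Nat 0
  ~> \(l : Vec Nat 1). \(t : Eq Nat 4 (succ (succ ((\(o : Nat). elimNat (\(b : Nat). Nat) 2 (\(ν : Nat). \(d : Nat). succ d) o) 0)))). refl Nat 0
  ~> \(l : Vec Nat 1). \(t : Eq Nat 4 (succ (succ (elimNat (\(o : Nat). Nat) 2 (\(b : Nat). \(ν : Nat). succ ν) 0)))). refl Nat 0
  ~> \(l : Vec Nat 1). \(t : Eq Nat 4 4). refl Nat 0
type:
  Vec Nat 1 -> Eq Nat 4 4 -> Eq Nat 0 0


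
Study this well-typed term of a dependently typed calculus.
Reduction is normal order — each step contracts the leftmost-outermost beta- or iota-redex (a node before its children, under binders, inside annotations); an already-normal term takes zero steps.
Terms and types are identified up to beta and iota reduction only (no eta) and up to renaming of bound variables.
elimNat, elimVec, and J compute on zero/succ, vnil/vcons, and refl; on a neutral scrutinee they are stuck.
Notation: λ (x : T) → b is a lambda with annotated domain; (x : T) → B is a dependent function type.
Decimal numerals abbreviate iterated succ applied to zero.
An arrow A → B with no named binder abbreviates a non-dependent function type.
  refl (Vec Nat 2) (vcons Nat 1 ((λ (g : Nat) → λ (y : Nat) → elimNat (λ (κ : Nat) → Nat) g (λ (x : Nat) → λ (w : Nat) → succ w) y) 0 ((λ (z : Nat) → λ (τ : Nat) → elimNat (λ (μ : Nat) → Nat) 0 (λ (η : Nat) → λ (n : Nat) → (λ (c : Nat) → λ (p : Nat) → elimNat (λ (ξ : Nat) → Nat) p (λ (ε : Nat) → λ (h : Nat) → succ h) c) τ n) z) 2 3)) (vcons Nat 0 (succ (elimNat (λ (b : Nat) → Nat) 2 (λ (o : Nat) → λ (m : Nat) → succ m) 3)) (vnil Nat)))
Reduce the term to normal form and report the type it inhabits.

reduced normal form:
  refl (Vec Nat 2) (vcons Nat 1 6 (vcons Nat 0 6 (vnil Nat)))
inferred type:
  Eq (Vec Nat 2) (vcons Nat 1 6 (vcons Nat 0 6 (vnil Nat))) (vcons Nat 1 6 (vcons Nat 0 6 (vnil Nat)))
observation: 64 normal-order steps normalize the term, beginning with a beta-redex.


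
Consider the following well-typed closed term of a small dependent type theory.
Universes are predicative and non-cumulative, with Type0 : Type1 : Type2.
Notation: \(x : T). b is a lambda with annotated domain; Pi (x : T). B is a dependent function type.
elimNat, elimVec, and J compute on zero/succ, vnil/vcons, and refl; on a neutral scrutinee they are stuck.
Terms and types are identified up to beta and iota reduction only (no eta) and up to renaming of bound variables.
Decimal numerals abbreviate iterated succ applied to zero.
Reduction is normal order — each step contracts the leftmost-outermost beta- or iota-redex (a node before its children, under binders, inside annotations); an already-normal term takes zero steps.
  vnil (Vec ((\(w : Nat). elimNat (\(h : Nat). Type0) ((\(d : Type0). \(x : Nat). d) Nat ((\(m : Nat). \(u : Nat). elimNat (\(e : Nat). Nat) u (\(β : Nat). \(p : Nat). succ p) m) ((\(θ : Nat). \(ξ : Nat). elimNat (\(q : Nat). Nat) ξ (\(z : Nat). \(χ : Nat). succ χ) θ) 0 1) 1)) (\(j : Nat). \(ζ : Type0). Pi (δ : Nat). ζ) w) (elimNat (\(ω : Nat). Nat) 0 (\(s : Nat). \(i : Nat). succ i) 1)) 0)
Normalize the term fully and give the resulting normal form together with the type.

resulting normal form:
  vnil (Vec (Pi (w : Nat). Nat) 0)
type:
  Vec (Vec (Pi (w : Nat). Nat) 0) 0


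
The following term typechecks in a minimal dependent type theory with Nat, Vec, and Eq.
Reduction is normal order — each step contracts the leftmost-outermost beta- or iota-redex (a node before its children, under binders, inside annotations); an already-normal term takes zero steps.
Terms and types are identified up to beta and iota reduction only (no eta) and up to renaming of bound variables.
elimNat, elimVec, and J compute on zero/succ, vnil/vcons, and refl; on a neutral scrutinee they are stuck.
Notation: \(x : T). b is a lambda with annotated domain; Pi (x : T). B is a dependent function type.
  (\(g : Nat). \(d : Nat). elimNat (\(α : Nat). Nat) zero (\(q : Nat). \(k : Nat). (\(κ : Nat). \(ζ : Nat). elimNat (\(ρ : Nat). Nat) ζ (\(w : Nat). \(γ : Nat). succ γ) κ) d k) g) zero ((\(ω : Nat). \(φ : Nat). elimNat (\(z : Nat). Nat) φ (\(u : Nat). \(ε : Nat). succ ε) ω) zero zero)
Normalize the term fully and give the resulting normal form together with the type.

normal form:
  zero
type:
  Nat


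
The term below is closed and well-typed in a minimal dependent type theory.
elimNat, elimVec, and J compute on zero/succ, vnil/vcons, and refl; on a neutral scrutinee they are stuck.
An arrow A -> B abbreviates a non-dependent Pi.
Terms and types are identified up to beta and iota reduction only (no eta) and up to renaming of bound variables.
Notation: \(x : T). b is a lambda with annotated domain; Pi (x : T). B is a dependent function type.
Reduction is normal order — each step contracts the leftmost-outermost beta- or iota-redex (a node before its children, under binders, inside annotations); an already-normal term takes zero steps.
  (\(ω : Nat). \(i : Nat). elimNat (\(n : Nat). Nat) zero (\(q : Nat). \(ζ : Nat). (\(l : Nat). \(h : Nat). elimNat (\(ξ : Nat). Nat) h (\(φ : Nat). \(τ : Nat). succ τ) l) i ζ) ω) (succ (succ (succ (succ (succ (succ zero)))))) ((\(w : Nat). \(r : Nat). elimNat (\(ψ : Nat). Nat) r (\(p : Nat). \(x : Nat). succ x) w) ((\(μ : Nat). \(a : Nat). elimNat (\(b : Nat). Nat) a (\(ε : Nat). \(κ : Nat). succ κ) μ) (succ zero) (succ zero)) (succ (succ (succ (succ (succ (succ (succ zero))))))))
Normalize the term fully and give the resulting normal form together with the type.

normal form:
  succ (succ (succ (succ (succ (succ (succ (succ (succ (succ (succ (succ (succ (succ (succ (succ (succ (succ (succ (succ (succ (succ (succ (succ (succ (succ (succ (succ (succ (succ (succ (succ (succ (succ (succ (succ (succ (succ (succ (succ (succ (succ (succ (succ (succ (succ (succ (succ (succ (succ (succ (succ (succ (succ zero)))))))))))))))))))))))))))))))))))))))))))))))))))))
the term's type:
  Nat
observation: normalization takes exactly 291 steps under the normal-order strategy.


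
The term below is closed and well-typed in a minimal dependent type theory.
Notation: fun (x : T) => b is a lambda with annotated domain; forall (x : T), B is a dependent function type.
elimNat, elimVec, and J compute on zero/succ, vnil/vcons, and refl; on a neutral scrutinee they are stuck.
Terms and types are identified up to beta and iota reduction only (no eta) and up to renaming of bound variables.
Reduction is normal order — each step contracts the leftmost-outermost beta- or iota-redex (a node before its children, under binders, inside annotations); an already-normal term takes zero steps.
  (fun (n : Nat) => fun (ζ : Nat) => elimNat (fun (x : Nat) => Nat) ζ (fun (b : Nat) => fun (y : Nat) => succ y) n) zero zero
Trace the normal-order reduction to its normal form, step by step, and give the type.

reduction (normal order):
  (fun (n : Nat) => fun (ζ : Nat) => elimNat (fun (x : Nat) => Nat) ζ (fun (b : Nat) => fun (y : Nat) => succ y) n) zero zero
  ~> (fun (n : Nat) => elimNat (fun (ζ : Nat) => Nat) n (fun (x : Nat) => fun (b : Nat) => succ b) zero) zero
  ~> elimNat (fun (n : Nat) => Nat) zero (fun (ζ : Nat) => fun (x : Nat) => succ x) zero
  ~> zero
type:
  Nat


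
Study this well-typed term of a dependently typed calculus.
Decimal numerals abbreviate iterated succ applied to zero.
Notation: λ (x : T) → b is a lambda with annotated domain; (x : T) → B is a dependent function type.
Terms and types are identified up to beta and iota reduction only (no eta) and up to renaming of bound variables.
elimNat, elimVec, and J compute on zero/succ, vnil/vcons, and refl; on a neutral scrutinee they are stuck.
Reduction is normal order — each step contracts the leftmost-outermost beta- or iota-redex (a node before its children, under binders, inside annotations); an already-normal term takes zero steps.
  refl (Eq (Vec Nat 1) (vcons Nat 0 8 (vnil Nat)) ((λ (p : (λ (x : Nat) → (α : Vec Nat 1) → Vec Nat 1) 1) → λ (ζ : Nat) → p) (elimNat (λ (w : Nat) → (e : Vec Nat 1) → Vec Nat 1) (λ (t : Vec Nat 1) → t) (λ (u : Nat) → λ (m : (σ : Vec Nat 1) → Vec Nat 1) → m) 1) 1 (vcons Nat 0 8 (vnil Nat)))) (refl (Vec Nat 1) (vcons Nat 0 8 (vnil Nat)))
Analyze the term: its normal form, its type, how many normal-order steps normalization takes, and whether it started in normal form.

reduced normal form:
  refl (Eq (Vec Nat 1) (vcons Nat 0 8 (vnil Nat)) (vcons Nat 0 8 (vnil Nat))) (refl (Vec Nat 1) (vcons Nat 0 8 (vnil Nat)))
the term's type:
  Eq (Eq (Vec Nat 1) (vcons Nat 0 8 (vnil Nat)) (vcons Nat 0 8 (vnil Nat))) (refl (Vec Nat 1) (vcons Nat 0 8 (vnil Nat))) (refl (Vec Nat 1) (vcons Nat 0 8 (vnil Nat)))
normal-order step count: 7
already normal: no
first redex: a beta-redex


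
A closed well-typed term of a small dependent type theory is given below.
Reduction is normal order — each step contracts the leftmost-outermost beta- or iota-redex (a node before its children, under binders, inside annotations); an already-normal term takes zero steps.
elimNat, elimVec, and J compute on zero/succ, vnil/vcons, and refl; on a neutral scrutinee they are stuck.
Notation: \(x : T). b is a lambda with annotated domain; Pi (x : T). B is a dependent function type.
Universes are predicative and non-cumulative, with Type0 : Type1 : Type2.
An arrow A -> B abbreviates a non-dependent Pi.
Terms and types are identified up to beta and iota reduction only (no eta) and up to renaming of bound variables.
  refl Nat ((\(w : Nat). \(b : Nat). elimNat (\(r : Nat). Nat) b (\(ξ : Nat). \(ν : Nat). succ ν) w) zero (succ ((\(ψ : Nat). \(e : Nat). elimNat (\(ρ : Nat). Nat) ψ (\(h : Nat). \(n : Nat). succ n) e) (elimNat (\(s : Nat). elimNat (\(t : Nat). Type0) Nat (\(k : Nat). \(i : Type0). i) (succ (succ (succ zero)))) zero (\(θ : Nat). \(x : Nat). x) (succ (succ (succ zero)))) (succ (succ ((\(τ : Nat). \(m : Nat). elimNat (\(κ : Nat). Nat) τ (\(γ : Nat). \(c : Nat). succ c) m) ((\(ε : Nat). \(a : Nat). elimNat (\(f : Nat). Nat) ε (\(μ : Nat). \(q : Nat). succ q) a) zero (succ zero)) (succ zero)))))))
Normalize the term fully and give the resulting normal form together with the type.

reduced normal form:
  refl Nat (succ (succ (succ (succ (succ zero)))))
inferred type:
  Eq Nat (succ (succ (succ (succ (succ zero))))) (succ (succ (succ (succ (succ zero)))))


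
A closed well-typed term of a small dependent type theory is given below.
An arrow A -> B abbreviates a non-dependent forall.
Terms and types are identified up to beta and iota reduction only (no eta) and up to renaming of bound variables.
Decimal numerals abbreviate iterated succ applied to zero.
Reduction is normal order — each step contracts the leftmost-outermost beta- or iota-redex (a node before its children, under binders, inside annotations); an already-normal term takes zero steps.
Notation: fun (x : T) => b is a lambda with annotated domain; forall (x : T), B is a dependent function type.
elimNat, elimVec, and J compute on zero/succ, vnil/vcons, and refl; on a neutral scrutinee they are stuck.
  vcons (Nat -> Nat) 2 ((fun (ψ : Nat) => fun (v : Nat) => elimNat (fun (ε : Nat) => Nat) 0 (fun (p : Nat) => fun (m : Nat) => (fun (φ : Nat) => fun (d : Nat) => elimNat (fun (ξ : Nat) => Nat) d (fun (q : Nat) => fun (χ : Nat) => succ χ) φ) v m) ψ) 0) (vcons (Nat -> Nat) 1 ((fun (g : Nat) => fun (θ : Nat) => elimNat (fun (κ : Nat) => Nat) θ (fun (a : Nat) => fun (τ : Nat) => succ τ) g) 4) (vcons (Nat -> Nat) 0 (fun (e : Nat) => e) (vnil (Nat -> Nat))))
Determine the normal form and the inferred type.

normal form:
  vcons (Nat -> Nat) 2 (fun (ψ : Nat) => 0) (vcons (Nat -> Nat) 1 (fun (v : Nat) => succ (succ (succ (succ v)))) (vcons (Nat -> Nat) 0 (fun (ε : Nat) => ε) (vnil (Nat -> Nat))))
type:
  Vec (Nat -> Nat) 3
observation: 16 normal-order steps separate the term from its normal form.


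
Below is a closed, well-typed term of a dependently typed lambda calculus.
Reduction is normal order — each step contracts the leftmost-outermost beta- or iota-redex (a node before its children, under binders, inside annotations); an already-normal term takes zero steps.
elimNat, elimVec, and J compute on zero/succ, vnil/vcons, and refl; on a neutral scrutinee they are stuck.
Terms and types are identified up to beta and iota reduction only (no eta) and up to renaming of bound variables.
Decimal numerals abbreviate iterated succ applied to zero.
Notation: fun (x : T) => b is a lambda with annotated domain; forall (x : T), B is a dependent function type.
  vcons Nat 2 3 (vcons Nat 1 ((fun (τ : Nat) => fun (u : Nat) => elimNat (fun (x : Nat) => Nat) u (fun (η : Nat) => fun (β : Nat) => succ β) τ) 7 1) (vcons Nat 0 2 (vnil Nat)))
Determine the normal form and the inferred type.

resulting normal form:
  vcons Nat 2 3 (vcons Nat 1 8 (vcons Nat 0 2 (vnil Nat)))
inferred type:
  Vec Nat 3


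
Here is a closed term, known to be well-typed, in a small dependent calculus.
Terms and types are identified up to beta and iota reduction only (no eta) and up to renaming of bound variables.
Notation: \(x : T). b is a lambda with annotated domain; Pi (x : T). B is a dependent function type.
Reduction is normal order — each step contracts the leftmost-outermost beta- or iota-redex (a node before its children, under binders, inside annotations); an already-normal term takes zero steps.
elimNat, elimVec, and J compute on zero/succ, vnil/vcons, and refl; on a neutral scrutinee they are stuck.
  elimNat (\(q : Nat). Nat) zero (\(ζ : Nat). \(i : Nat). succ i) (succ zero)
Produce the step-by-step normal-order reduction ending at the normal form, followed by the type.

normal-order reduction:
  elimNat (\(q : Nat). Nat) zero (\(ζ : Nat). \(i : Nat). succ i) (succ zero)
  ~> (\(q : Nat). \(ζ : Nat). succ ζ) zero (elimNat (\(i : Nat). Nat) zero (\(w : Nat). \(y : Nat). succ y) zero)
  ~> (\(q : Nat). succ q) (elimNat (\(ζ : Nat). Nat) zero (\(i : Nat). \(w : Nat). succ w) zero)
  ~> succ (elimNat (\(q : Nat). Nat) zero (\(ζ : Nat). \(i : Nat). succ i) zero)
  ~> succ zero
inferred type:
  Nat
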